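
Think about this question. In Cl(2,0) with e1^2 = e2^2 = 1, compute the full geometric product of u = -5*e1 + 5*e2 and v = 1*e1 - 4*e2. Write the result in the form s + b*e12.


Expand: (-5*e1 + 5*e2)(1*e1 - 4*e2)
= (-5)*1*e1e1 + (-5)*(-4)*e1e2 + 5*1*e2e1 + 5*(-4)*e2e2
Using e1^2 = e2^2 = 1, e2e1 = -e1e2:
Scalar part s = (-5)*1 + 5*(-4) = -5 + (-20) = -25
Bivector part b = (-5)*(-4) - 5*1 = 20 - 5 = 15
uv = -25 + 15*e12


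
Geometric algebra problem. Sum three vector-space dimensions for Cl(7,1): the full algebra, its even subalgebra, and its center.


n = 7 + 1 = 8
Total dim = 2^8 = 256
Even subalgebra dim = 2^7 = 128
n is even, so center dim = 1
Sum = 256 + 128 + 1 = 385


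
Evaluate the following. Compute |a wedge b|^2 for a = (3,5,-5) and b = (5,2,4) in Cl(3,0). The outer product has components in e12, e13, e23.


a wedge b = (a1*b2 - a2*b1)*e12 + (a1*b3 - a3*b1)*e13 + (a2*b3 - a3*b2)*e23
e12 coeff: 3*2 - 5*5 = 6 - 25 = -19
e13 coeff: 3*4 - (-5)*5 = 12 - (-25) = 37
e23 coeff: 5*4 - (-5)*2 = 20 - (-10) = 30
|a wedge b|^2 = (-19)^2 + 37^2 + 30^2
= 361 + 1369 + 900
= 2630


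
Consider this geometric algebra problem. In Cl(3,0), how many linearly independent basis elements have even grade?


Even subalgebra dimension = 2^(n-1)
n = 3 + 0 = 3
2^(3 - 1) = 2^2 = 4
Verification: sum of C(3,k) for even k = 1 + 3 = 4
Result = 4


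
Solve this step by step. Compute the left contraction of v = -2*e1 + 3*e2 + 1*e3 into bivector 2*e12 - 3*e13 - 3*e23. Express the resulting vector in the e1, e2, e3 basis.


Left contraction v _| B = <vB>_1 (grade-1 part of the geometric product vB).
Using e1_|e12 = e2, e2_|e12 = -e1, e1_|e13 = e3, e3_|e13 = -e1, e2_|e23 = e3, e3_|e23 = -e2:
e1 coeff: -v2*b12 - v3*b13 = -(3)*(2) - (1)*(-3) = -3
e2 coeff: v1*b12 - v3*b23 = (-2)*(2) - (1)*(-3) = -1
e3 coeff: v1*b13 + v2*b23 = (-2)*(-3) + (3)*(-3) = -3
v _| B = -3*e1 - 1*e2 - 3*e3


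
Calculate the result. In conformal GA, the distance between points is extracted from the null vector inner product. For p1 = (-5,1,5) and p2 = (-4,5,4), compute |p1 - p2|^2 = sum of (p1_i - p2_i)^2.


p1 - p2 = (-1, -4, 1)
|p1 - p2|^2 = (-1)^2 + (-4)^2 + 1^2
= 1 + 16 + 1
= 18


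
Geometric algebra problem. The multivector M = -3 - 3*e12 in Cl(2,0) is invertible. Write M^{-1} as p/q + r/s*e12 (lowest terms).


M = -3 - 3*e12, where e12^2 = -1.
Since M commutes with its reverse ~M = a - b*e12, M * ~M = a^2 - b^2*e12^2 = a^2 + b^2.
So M^{-1} = ~M / (a^2 + b^2) = (a - b*e12)/(a^2 + b^2).
a^2 + b^2 = 9 + 9 = 18
Scalar part = -3/18 = -1/6
Bivector coeff = 3/18 = 1/6
M^{-1} = -1/6 + 1/6*e12


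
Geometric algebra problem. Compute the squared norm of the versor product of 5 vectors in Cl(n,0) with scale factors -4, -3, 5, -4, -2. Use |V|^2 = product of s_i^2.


Each vector v_i has |v_i|^2 = s_i^2
Squared scales: (-4)^2 = 16, (-3)^2 = 9, 5^2 = 25, (-4)^2 = 16, (-2)^2 = 4
|V|^2 = 16 * 9 * 25 * 16 * 4
= 230400


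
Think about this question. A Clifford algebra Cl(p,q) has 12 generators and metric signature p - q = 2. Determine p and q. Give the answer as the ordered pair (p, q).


We need p + q = 12 and p - q = 2.
Adding: 2p = 12 + 2 = 14, so p = 7.
Then q = 12 - 7 = 5.
(p, q) = (7, 5)


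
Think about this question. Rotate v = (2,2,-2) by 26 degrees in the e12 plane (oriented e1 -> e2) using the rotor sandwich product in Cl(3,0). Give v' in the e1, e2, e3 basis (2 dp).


Rotor R = cos(13deg) - sin(13deg)*e12
Rotation angle theta = 2 * 13 = 26 degrees in the e12 plane (e1 -> e2).
The component perpendicular to the plane (e3) is invariant: v'_3 = v3 = -2.00
cos(26deg) = 0.8988, sin(26deg) = 0.4384
v'_1 = v1*cos(theta) - v2*sin(theta) = 2*0.8988 - 2*0.4384 = 0.92
v'_2 = v1*sin(theta) + v2*cos(theta) = 2*0.4384 + 2*0.8988 = 2.67
v' = 0.92*e1 + 2.67*e2 - 2.00*e3


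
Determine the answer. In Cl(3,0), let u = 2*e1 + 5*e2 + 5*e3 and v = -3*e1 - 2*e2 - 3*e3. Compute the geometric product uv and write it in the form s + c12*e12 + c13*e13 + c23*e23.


In Cl(3,0): e_i^2 = 1, e_ie_j = -e_je_i for i != j.
Scalar part = u . v = 2*(-3) + 5*(-2) + 5*(-3)
= -6 + (-10) + (-15) = -31
e12 coeff = 2*(-2) - 5*(-3) = -4 - (-15) = 11
e13 coeff = 2*(-3) - 5*(-3) = -6 - (-15) = 9
e23 coeff = 5*(-3) - 5*(-2) = -15 - (-10) = -5
uv = -31 + 11*e12 + 9*e13 - 5*e23


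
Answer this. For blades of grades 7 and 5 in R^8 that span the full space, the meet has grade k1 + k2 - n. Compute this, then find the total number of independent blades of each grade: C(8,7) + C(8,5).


Meet grade = grade(A) + grade(B) - n
= 7 + 5 - 8 = 4
C(8,7) = 8
C(8,5) = 56
dim_A + dim_B = 8 + 56 = 64


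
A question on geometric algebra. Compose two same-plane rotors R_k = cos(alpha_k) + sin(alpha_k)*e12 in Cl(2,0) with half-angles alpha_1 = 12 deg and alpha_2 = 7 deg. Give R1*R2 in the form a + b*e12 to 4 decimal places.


Same-plane rotors commute and their half-angles add:
R1*R2 = cos(a1 + a2) + sin(a1 + a2)*e12.
a1 + a2 = 12 + 7 = 19 deg
cos(19 deg) = 0.9455
sin(19 deg) = 0.3256
R1*R2 = 0.9455 + 0.3256*e12


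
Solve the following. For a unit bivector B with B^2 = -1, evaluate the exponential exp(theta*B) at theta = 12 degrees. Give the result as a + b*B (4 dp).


For a unit bivector B with B^2 = -1, the exponential series gives
e^(theta*B) = cos(theta) + sin(theta)*B (the GA analogue of Euler's formula).
theta = 12 degrees = 0.20944 rad
cos(12 deg) = 0.9781
sin(12 deg) = 0.2079
exp(theta*B) = 0.9781 + 0.2079*B


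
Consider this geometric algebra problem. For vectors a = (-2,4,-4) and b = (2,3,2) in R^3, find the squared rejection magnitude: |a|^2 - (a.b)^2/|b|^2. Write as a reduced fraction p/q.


|a|^2 = (-2)^2 + 4^2 + (-4)^2 = 36
|b|^2 = 2^2 + 3^2 + 2^2 = 17
a . b = (-2)*2 + 4*3 + (-4)*2 = 0
(a.b)^2 = 0^2 = 0
|rej|^2 = 36 - 0/17
= (612 - 0)/17
= 612/17
In lowest terms: 36/1


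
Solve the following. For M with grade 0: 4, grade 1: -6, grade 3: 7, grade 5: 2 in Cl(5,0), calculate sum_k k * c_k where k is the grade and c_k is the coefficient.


Grade-weighted sum = sum of grade_k * coefficient_k
0*4 = 0
1*(-6) = -6
3*7 = 21
5*2 = 10
Total = 0 + (-6) + 21 + 10 = 25


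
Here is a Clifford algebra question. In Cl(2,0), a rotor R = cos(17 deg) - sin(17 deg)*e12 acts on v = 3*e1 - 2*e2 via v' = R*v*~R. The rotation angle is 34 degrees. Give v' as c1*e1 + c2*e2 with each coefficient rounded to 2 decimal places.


Rotor R = cos(17deg) - sin(17deg)*e12
Rotation angle theta = 2 * 17 = 34 degrees
v' = R*v*~R rotates v by theta.
cos(34deg) = 0.8290, sin(34deg) = 0.5592
v'_1 = 3*cos(34deg) - (-2)*sin(34deg)
= 3*0.8290 - (-2)*0.5592
= 3.61
v'_2 = 3*sin(34deg) + (-2)*cos(34deg)
= 3*0.5592 + (-2)*0.8290
= 0.02
v' = 3.61*e1 + 0.02*e2


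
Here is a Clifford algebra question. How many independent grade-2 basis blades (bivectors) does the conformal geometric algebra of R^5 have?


The conformal model of R^5 uses Cl(6,1) with m = 5 + 2 = 7 generators.
Number of grade-2 blades = C(m, 2) = C(7, 2)
= 7*6/2 = 21


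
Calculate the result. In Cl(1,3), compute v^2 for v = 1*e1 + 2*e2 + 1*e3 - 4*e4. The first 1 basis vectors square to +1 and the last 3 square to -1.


v^2 = sum of c_i^2 * e_i^2
Positive signature terms (e_i^2 = +1): 1^2 = 1
Negative signature terms (e_j^2 = -1): 2^2 + 1^2 + (-4)^2 = 21
v^2 = 1 - 21 = -20


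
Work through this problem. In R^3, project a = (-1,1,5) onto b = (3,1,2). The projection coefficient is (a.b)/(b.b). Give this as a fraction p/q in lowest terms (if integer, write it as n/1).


Projection coefficient = (a . b) / (b . b)
a . b = (-1)*3 + 1*1 + 5*2
= -3 + 1 + 10 = 8
b . b = 3^2 + 1^2 + 2^2
= 9 + 1 + 4 = 14
Coefficient = 8/14
In lowest terms: 4/7


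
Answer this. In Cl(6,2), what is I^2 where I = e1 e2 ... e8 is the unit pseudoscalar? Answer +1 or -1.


The pseudoscalar I = e1...e_n (product of all n generators) of Cl(p,q) satisfies I^2 = (-1)^(q + n(n-1)/2).
p = 6, q = 2, n = p + q = 8
n(n-1)/2 = 8 * 7 / 2 = 28
Exponent = q + n(n-1)/2 = 2 + 28 = 30
I^2 = (-1)^30 = +1


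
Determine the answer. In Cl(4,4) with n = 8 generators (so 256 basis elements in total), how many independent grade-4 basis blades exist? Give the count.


Number of grade-k basis blades in Cl(p,q) with n = p + q is C(n, k).
n = 4 + 4 = 8
C(8, 4) = 8! / (4! * 4!)
= 40320 / (24 * 24)
= 70


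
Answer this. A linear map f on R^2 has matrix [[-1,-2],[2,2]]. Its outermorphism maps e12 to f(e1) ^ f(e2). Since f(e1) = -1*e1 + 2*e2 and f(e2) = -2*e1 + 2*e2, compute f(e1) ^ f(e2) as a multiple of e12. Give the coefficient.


The outermorphism of a linear map f sends e1^e2 to f(e1)^f(e2).
f(e1) = -1*e1 + 2*e2
f(e2) = -2*e1 + 2*e2
f(e1) ^ f(e2) = (-1*e1 + 2*e2) ^ (-2*e1 + 2*e2)
= (-1)*2*e12 + 2*(-2)*e21
= (-2 - (-4))*e12
= 2*e12
Coefficient = 2


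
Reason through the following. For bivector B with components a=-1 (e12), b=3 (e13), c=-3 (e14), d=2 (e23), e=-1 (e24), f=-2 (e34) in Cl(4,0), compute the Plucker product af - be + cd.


Plucker relation: af - be + cd
a*f = (-1)*(-2) = 2
b*e = 3*(-1) = -3
c*d = (-3)*2 = -6
af - be + cd = 2 - (-3) + (-6)
= -1


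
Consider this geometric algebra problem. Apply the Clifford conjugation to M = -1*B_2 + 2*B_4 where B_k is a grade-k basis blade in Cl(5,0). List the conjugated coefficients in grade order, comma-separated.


Clifford conjugate sign for grade k: (-1)^(k(k+1)/2)
Grade 2: (-1)^(2*3/2) = (-1)^3 = -1, coeff -1 -> 1
Grade 4: (-1)^(4*5/2) = (-1)^10 = 1, coeff 2 -> 2
Conjugated coefficients: 1, 2


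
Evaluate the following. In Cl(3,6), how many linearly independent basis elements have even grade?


Even subalgebra dimension = 2^(n-1)
n = 3 + 6 = 9
2^(9 - 1) = 2^8 = 256
Verification: sum of C(9,k) for even k = 1 + 36 + 126 + 84 + 9 = 256
Result = 256


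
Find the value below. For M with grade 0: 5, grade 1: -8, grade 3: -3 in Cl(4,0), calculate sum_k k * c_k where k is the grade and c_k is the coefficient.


Grade-weighted sum = sum of grade_k * coefficient_k
0*5 = 0
1*(-8) = -8
3*(-3) = -9
Total = 0 + (-8) + (-9) = -17


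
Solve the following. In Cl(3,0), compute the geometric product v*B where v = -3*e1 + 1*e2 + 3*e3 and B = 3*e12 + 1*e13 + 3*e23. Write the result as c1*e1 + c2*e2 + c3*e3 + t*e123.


vB has grade-1 (vector) and grade-3 (trivector) parts: vB = (v _| B) + (v ^ B).
Vector part <vB>_1:
  e1: -v2*b12 - v3*b13 = -(1)*(3) - (3)*(1) = -6
  e2: v1*b12 - v3*b23 = (-3)*(3) - (3)*(3) = -18
  e3: v1*b13 + v2*b23 = (-3)*(1) + (1)*(3) = 0
Trivector part <vB>_3:
  e123: v1*b23 - v2*b13 + v3*b12 = (-3)*(3) - (1)*(1) + (3)*(3) = -1
vB = -6*e1 - 18*e2 + 0*e3 - 1*e123


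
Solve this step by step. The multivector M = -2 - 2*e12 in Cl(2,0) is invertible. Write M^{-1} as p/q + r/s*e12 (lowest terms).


M = -2 - 2*e12, where e12^2 = -1.
Since M commutes with its reverse ~M = a - b*e12, M * ~M = a^2 - b^2*e12^2 = a^2 + b^2.
So M^{-1} = ~M / (a^2 + b^2) = (a - b*e12)/(a^2 + b^2).
a^2 + b^2 = 4 + 4 = 8
Scalar part = -2/8 = -1/4
Bivector coeff = 2/8 = 1/4
M^{-1} = -1/4 + 1/4*e12


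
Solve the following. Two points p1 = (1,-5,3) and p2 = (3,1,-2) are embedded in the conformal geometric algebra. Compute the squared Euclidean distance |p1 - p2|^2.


p1 - p2 = (-2, -6, 5)
|p1 - p2|^2 = (-2)^2 + (-6)^2 + 5^2
= 4 + 36 + 25
= 65


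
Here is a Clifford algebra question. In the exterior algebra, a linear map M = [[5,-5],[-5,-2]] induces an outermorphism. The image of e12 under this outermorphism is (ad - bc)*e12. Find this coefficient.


The outermorphism of a linear map f sends e1^e2 to f(e1)^f(e2).
f(e1) = 5*e1 - 5*e2
f(e2) = -5*e1 - 2*e2
f(e1) ^ f(e2) = (5*e1 - 5*e2) ^ (-5*e1 - 2*e2)
= 5*(-2)*e12 + (-5)*(-5)*e21
= (-10 - 25)*e12
= -35*e12
Coefficient = -35


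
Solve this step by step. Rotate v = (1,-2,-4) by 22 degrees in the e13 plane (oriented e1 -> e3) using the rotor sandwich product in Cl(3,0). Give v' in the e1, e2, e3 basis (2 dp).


Rotor R = cos(11deg) - sin(11deg)*e13
Rotation angle theta = 2 * 11 = 22 degrees in the e13 plane (e1 -> e3).
The component perpendicular to the plane (e2) is invariant: v'_2 = v2 = -2.00
cos(22deg) = 0.9272, sin(22deg) = 0.3746
v'_1 = v1*cos(theta) - v3*sin(theta) = 1*0.9272 - (-4)*0.3746 = 2.43
v'_3 = v1*sin(theta) + v3*cos(theta) = 1*0.3746 + (-4)*0.9272 = -3.33
v' = 2.43*e1 - 2.00*e2 - 3.33*e3


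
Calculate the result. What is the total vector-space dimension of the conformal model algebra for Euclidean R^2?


The conformal model of R^2 uses Cl(3,1): the 2 Euclidean generators plus two extra orthogonal generators e+ (e+^2 = +1) and e- (e-^2 = -1), from which the null vectors e0, einf are built.
Number of generators m = 2 + 2 = 4.
dim Cl(p,q) = 2^m = 2^4 = 16


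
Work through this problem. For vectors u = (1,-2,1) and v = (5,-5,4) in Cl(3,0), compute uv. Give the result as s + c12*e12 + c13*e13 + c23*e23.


In Cl(3,0): e_i^2 = 1, e_ie_j = -e_je_i for i != j.
Scalar part = u . v = 1*5 + (-2)*(-5) + 1*4
= 5 + 10 + 4 = 19
e12 coeff = 1*(-5) - (-2)*5 = -5 - (-10) = 5
e13 coeff = 1*4 - 1*5 = 4 - 5 = -1
e23 coeff = (-2)*4 - 1*(-5) = -8 - (-5) = -3
uv = 19 + 5*e12 - 1*e13 - 3*e23


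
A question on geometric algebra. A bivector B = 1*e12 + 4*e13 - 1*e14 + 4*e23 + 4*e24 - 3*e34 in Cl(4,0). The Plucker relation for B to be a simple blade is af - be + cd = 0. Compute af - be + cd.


Plucker relation: af - be + cd
a*f = 1*(-3) = -3
b*e = 4*4 = 16
c*d = (-1)*4 = -4
af - be + cd = -3 - 16 + (-4)
= -23


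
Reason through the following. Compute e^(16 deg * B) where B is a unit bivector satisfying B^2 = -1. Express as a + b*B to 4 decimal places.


For a unit bivector B with B^2 = -1, the exponential series gives
e^(theta*B) = cos(theta) + sin(theta)*B (the GA analogue of Euler's formula).
theta = 16 degrees = 0.279253 rad
cos(16 deg) = 0.9613
sin(16 deg) = 0.2756
exp(theta*B) = 0.9613 + 0.2756*B


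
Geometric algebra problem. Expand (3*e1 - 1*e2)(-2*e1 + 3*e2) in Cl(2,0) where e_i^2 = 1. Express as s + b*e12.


Expand: (3*e1 - 1*e2)(-2*e1 + 3*e2)
= 3*(-2)*e1e1 + 3*3*e1e2 + (-1)*(-2)*e2e1 + (-1)*3*e2e2
Using e1^2 = e2^2 = 1, e2e1 = -e1e2:
Scalar part s = 3*(-2) + (-1)*3 = -6 + (-3) = -9
Bivector part b = 3*3 - (-1)*(-2) = 9 - 2 = 7
uv = -9 + 7*e12


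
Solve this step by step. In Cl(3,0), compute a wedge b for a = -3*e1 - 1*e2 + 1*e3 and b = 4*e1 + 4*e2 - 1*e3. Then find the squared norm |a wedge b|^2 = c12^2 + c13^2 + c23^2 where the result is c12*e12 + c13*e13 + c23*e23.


a wedge b = (a1*b2 - a2*b1)*e12 + (a1*b3 - a3*b1)*e13 + (a2*b3 - a3*b2)*e23
e12 coeff: (-3)*4 - (-1)*4 = -12 - (-4) = -8
e13 coeff: (-3)*(-1) - 1*4 = 3 - 4 = -1
e23 coeff: (-1)*(-1) - 1*4 = 1 - 4 = -3
|a wedge b|^2 = (-8)^2 + (-1)^2 + (-3)^2
= 64 + 1 + 9
= 74


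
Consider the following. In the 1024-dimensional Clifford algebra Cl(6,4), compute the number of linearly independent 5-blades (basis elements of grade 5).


Number of grade-k basis blades in Cl(p,q) with n = p + q is C(n, k).
n = 6 + 4 = 10
C(10, 5) = 10! / (5! * 5!)
= 3628800 / (120 * 120)
= 252


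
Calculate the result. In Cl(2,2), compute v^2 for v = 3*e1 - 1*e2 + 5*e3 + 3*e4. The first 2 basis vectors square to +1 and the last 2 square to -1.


v^2 = sum of c_i^2 * e_i^2
Positive signature terms (e_i^2 = +1): 3^2 + (-1)^2 = 10
Negative signature terms (e_j^2 = -1): 5^2 + 3^2 = 34
v^2 = 10 - 34 = -24


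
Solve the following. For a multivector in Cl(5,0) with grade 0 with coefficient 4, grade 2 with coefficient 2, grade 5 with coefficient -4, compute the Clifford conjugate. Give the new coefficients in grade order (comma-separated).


Clifford conjugate sign for grade k: (-1)^(k(k+1)/2)
Grade 0: (-1)^(0*1/2) = (-1)^0 = 1, coeff 4 -> 4
Grade 2: (-1)^(2*3/2) = (-1)^3 = -1, coeff 2 -> -2
Grade 5: (-1)^(5*6/2) = (-1)^15 = -1, coeff -4 -> 4
Conjugated coefficients: 4, -2, 4


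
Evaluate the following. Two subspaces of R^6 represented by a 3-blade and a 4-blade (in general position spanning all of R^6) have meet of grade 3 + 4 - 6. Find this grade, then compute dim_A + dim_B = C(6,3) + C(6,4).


Meet grade = grade(A) + grade(B) - n
= 3 + 4 - 6 = 1
C(6,3) = 20
C(6,4) = 15
dim_A + dim_B = 20 + 15 = 35


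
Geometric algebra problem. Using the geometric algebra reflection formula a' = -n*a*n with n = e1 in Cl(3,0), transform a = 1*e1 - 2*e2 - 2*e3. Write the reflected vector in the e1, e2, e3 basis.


Reflection formula: a' = -n*a*n, with n = e1 (unit vector, n^2 = 1).
For reflection through hyperplane perp to e1:
The component along e1 flips sign, others stay.
a = (1, -2, -2)
a' = (-1, -2, -2)
a' = -1*e1 - 2*e2 - 2*e3


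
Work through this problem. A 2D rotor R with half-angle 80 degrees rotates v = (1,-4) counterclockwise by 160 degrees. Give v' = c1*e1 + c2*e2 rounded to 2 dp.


Rotor R = cos(80deg) - sin(80deg)*e12
Rotation angle theta = 2 * 80 = 160 degrees
v' = R*v*~R rotates v by theta.
cos(160deg) = -0.9397, sin(160deg) = 0.3420
v'_1 = 1*cos(160deg) - (-4)*sin(160deg)
= 1*(-0.9397) - (-4)*0.3420
= 0.43
v'_2 = 1*sin(160deg) + (-4)*cos(160deg)
= 1*0.3420 + (-4)*(-0.9397)
= 4.10
v' = 0.43*e1 + 4.10*e2


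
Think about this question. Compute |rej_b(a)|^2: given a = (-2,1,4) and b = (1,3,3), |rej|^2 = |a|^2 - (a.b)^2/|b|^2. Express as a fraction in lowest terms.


|a|^2 = (-2)^2 + 1^2 + 4^2 = 21
|b|^2 = 1^2 + 3^2 + 3^2 = 19
a . b = (-2)*1 + 1*3 + 4*3 = 13
(a.b)^2 = 13^2 = 169
|rej|^2 = 21 - 169/19
= (399 - 169)/19
= 230/19
In lowest terms: 230/19


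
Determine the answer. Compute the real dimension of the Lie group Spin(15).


Spin(n) double-covers SO(n); both have Lie algebra so(n) of dimension n(n-1)/2.
n = 15
n(n-1) = 15 * 14 = 210
dim Spin(15) = 210/2 = 105


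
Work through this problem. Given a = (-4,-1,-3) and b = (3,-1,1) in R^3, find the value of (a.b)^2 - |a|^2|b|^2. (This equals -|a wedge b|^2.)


a . b = (-4)*3 + (-1)*(-1) + (-3)*1
= -12 + 1 + (-3) = -14
|a|^2 = (-4)^2 + (-1)^2 + (-3)^2 = 26
|b|^2 = 3^2 + (-1)^2 + 1^2 = 11
(a.b)^2 = (-14)^2 = 196
|a|^2 * |b|^2 = 26 * 11 = 286
Result = 196 - 286 = -90


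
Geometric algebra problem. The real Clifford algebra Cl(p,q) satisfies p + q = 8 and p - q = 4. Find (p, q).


We need p + q = 8 and p - q = 4.
Adding: 2p = 8 + 4 = 12, so p = 6.
Then q = 8 - 6 = 2.
(p, q) = (6, 2)


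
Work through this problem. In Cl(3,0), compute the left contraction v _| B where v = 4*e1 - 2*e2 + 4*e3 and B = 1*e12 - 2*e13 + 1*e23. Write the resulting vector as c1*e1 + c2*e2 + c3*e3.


Left contraction v _| B = <vB>_1 (grade-1 part of the geometric product vB).
Using e1_|e12 = e2, e2_|e12 = -e1, e1_|e13 = e3, e3_|e13 = -e1, e2_|e23 = e3, e3_|e23 = -e2:
e1 coeff: -v2*b12 - v3*b13 = -(-2)*(1) - (4)*(-2) = 10
e2 coeff: v1*b12 - v3*b23 = (4)*(1) - (4)*(1) = 0
e3 coeff: v1*b13 + v2*b23 = (4)*(-2) + (-2)*(1) = -10
v _| B = 10*e1 + 0*e2 - 10*e3


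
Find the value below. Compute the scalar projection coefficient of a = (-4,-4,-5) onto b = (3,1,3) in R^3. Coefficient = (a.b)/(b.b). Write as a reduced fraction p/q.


Projection coefficient = (a . b) / (b . b)
a . b = (-4)*3 + (-4)*1 + (-5)*3
= -12 + (-4) + (-15) = -31
b . b = 3^2 + 1^2 + 3^2
= 9 + 1 + 9 = 19
Coefficient = -31/19
In lowest terms: -31/19


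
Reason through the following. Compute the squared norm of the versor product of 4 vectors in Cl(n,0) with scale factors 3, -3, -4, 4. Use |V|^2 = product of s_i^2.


Each vector v_i has |v_i|^2 = s_i^2
Squared scales: 3^2 = 9, (-3)^2 = 9, (-4)^2 = 16, 4^2 = 16
|V|^2 = 9 * 9 * 16 * 16
= 20736


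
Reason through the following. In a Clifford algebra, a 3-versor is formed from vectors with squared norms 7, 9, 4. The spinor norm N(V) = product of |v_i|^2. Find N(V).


Spinor norm N(V) = |v1|^2 * |v2|^2 * ... * |v3|^2
= 7 * 9 * 4
Running product: 7, 63, 252
N(V) = 252


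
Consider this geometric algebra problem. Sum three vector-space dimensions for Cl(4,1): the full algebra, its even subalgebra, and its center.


n = 4 + 1 = 5
Total dim = 2^5 = 32
Even subalgebra dim = 2^4 = 16
n is odd, so center dim = 2
Sum = 32 + 16 + 2 = 50


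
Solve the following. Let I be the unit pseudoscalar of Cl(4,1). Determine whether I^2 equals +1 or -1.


The pseudoscalar I = e1...e_n (product of all n generators) of Cl(p,q) satisfies I^2 = (-1)^(q + n(n-1)/2).
p = 4, q = 1, n = p + q = 5
n(n-1)/2 = 5 * 4 / 2 = 10
Exponent = q + n(n-1)/2 = 1 + 10 = 11
I^2 = (-1)^11 = -1


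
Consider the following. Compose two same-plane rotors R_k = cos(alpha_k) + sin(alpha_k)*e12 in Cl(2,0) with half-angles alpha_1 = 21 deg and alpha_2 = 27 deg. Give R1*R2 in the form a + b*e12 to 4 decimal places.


Same-plane rotors commute and their half-angles add:
R1*R2 = cos(a1 + a2) + sin(a1 + a2)*e12.
a1 + a2 = 21 + 27 = 48 deg
cos(48 deg) = 0.6691
sin(48 deg) = 0.7431
R1*R2 = 0.6691 + 0.7431*e12


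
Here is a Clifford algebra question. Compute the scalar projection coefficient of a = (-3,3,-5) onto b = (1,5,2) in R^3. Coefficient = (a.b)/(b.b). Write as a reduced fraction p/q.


Projection coefficient = (a . b) / (b . b)
a . b = (-3)*1 + 3*5 + (-5)*2
= -3 + 15 + (-10) = 2
b . b = 1^2 + 5^2 + 2^2
= 1 + 25 + 4 = 30
Coefficient = 2/30
In lowest terms: 1/15


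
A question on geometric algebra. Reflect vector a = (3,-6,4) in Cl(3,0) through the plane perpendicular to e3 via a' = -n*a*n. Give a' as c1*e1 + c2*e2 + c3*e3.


Reflection formula: a' = -n*a*n, with n = e3 (unit vector, n^2 = 1).
For reflection through hyperplane perp to e3:
The component along e3 flips sign, others stay.
a = (3, -6, 4)
a' = (3, -6, -4)
a' = 3*e1 - 6*e2 - 4*e3


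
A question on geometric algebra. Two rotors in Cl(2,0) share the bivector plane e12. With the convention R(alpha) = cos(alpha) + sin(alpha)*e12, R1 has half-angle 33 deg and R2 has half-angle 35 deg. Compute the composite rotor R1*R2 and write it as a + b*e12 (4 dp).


Same-plane rotors commute and their half-angles add:
R1*R2 = cos(a1 + a2) + sin(a1 + a2)*e12.
a1 + a2 = 33 + 35 = 68 deg
cos(68 deg) = 0.3746
sin(68 deg) = 0.9272
R1*R2 = 0.3746 + 0.9272*e12


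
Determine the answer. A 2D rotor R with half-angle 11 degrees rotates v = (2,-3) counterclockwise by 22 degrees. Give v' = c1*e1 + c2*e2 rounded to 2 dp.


Rotor R = cos(11deg) - sin(11deg)*e12
Rotation angle theta = 2 * 11 = 22 degrees
v' = R*v*~R rotates v by theta.
cos(22deg) = 0.9272, sin(22deg) = 0.3746
v'_1 = 2*cos(22deg) - (-3)*sin(22deg)
= 2*0.9272 - (-3)*0.3746
= 2.98
v'_2 = 2*sin(22deg) + (-3)*cos(22deg)
= 2*0.3746 + (-3)*0.9272
= -2.03
v' = 2.98*e1 - 2.03*e2


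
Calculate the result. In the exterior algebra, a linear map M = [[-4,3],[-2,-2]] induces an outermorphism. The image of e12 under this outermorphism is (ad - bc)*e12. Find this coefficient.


The outermorphism of a linear map f sends e1^e2 to f(e1)^f(e2).
f(e1) = -4*e1 - 2*e2
f(e2) = 3*e1 - 2*e2
f(e1) ^ f(e2) = (-4*e1 - 2*e2) ^ (3*e1 - 2*e2)
= (-4)*(-2)*e12 + (-2)*3*e21
= (8 - (-6))*e12
= 14*e12
Coefficient = 14


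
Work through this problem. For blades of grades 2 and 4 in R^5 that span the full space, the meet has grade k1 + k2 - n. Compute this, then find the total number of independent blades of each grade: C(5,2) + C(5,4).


Meet grade = grade(A) + grade(B) - n
= 2 + 4 - 5 = 1
C(5,2) = 10
C(5,4) = 5
dim_A + dim_B = 10 + 5 = 15


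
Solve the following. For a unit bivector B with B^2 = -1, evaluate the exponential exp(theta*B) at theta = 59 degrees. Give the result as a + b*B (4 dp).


For a unit bivector B with B^2 = -1, the exponential series gives
e^(theta*B) = cos(theta) + sin(theta)*B (the GA analogue of Euler's formula).
theta = 59 degrees = 1.029744 rad
cos(59 deg) = 0.5150
sin(59 deg) = 0.8572
exp(theta*B) = 0.5150 + 0.8572*B


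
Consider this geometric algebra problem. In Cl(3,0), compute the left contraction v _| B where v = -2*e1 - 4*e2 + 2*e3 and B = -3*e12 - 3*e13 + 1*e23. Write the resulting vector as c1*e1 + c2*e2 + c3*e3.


Left contraction v _| B = <vB>_1 (grade-1 part of the geometric product vB).
Using e1_|e12 = e2, e2_|e12 = -e1, e1_|e13 = e3, e3_|e13 = -e1, e2_|e23 = e3, e3_|e23 = -e2:
e1 coeff: -v2*b12 - v3*b13 = -(-4)*(-3) - (2)*(-3) = -6
e2 coeff: v1*b12 - v3*b23 = (-2)*(-3) - (2)*(1) = 4
e3 coeff: v1*b13 + v2*b23 = (-2)*(-3) + (-4)*(1) = 2
v _| B = -6*e1 + 4*e2 + 2*e3


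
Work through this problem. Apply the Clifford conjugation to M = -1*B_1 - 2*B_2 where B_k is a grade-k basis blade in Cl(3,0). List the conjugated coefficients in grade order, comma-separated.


Clifford conjugate sign for grade k: (-1)^(k(k+1)/2)
Grade 1: (-1)^(1*2/2) = (-1)^1 = -1, coeff -1 -> 1
Grade 2: (-1)^(2*3/2) = (-1)^3 = -1, coeff -2 -> 2
Conjugated coefficients: 1, 2


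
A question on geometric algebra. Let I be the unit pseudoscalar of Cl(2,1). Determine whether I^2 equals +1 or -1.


The pseudoscalar I = e1...e_n (product of all n generators) of Cl(p,q) satisfies I^2 = (-1)^(q + n(n-1)/2).
p = 2, q = 1, n = p + q = 3
n(n-1)/2 = 3 * 2 / 2 = 3
Exponent = q + n(n-1)/2 = 1 + 3 = 4
I^2 = (-1)^4 = +1


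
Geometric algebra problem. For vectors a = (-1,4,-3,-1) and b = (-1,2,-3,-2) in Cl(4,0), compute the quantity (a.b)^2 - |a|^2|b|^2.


a . b = (-1)*(-1) + 4*2 + (-3)*(-3) + (-1)*(-2)
= 1 + 8 + 9 + 2 = 20
|a|^2 = (-1)^2 + 4^2 + (-3)^2 + (-1)^2 = 27
|b|^2 = (-1)^2 + 2^2 + (-3)^2 + (-2)^2 = 18
(a.b)^2 = 20^2 = 400
|a|^2 * |b|^2 = 27 * 18 = 486
Result = 400 - 486 = -86


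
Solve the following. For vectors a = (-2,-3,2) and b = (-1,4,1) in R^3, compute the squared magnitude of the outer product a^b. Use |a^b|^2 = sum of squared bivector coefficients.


a wedge b = (a1*b2 - a2*b1)*e12 + (a1*b3 - a3*b1)*e13 + (a2*b3 - a3*b2)*e23
e12 coeff: (-2)*4 - (-3)*(-1) = -8 - 3 = -11
e13 coeff: (-2)*1 - 2*(-1) = -2 - (-2) = 0
e23 coeff: (-3)*1 - 2*4 = -3 - 8 = -11
|a wedge b|^2 = (-11)^2 + 0^2 + (-11)^2
= 121 + 0 + 121
= 242


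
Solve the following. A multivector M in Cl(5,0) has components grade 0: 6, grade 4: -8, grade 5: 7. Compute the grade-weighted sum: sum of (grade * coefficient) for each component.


Grade-weighted sum = sum of grade_k * coefficient_k
0*6 = 0
4*(-8) = -32
5*7 = 35
Total = 0 + (-32) + 35 = 3


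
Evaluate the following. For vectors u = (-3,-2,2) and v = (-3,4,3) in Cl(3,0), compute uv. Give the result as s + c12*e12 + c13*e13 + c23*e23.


In Cl(3,0): e_i^2 = 1, e_ie_j = -e_je_i for i != j.
Scalar part = u . v = (-3)*(-3) + (-2)*4 + 2*3
= 9 + (-8) + 6 = 7
e12 coeff = (-3)*4 - (-2)*(-3) = -12 - 6 = -18
e13 coeff = (-3)*3 - 2*(-3) = -9 - (-6) = -3
e23 coeff = (-2)*3 - 2*4 = -6 - 8 = -14
uv = 7 - 18*e12 - 3*e13 - 14*e23


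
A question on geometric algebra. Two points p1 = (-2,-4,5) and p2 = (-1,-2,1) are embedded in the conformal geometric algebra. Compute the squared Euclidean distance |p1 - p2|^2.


p1 - p2 = (-1, -2, 4)
|p1 - p2|^2 = (-1)^2 + (-2)^2 + 4^2
= 1 + 4 + 16
= 21


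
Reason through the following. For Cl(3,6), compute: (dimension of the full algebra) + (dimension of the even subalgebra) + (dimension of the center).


n = 3 + 6 = 9
Total dim = 2^9 = 512
Even subalgebra dim = 2^8 = 256
n is odd, so center dim = 2
Sum = 512 + 256 + 2 = 770


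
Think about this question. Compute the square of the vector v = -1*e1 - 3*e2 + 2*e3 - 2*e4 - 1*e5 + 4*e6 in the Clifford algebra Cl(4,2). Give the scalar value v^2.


v^2 = sum of c_i^2 * e_i^2
Positive signature terms (e_i^2 = +1): (-1)^2 + (-3)^2 + 2^2 + (-2)^2 = 18
Negative signature terms (e_j^2 = -1): (-1)^2 + 4^2 = 17
v^2 = 18 - 17 = 1


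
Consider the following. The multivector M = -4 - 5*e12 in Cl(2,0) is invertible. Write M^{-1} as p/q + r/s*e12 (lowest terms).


M = -4 - 5*e12, where e12^2 = -1.
Since M commutes with its reverse ~M = a - b*e12, M * ~M = a^2 - b^2*e12^2 = a^2 + b^2.
So M^{-1} = ~M / (a^2 + b^2) = (a - b*e12)/(a^2 + b^2).
a^2 + b^2 = 16 + 25 = 41
Scalar part = -4/41 = -4/41
Bivector coeff = 5/41 = 5/41
M^{-1} = -4/41 + 5/41*e12


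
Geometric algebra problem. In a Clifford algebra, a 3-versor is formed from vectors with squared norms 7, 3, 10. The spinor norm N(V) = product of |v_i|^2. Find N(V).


Spinor norm N(V) = |v1|^2 * |v2|^2 * ... * |v3|^2
= 7 * 3 * 10
Running product: 7, 21, 210
N(V) = 210


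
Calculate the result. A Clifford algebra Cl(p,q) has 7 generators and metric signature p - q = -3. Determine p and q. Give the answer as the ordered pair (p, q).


We need p + q = 7 and p - q = -3.
Adding: 2p = 7 + (-3) = 4, so p = 2.
Then q = 7 - 2 = 5.
(p, q) = (2, 5)


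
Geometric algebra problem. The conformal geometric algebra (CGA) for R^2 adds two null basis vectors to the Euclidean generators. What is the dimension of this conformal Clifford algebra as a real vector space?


The conformal model of R^2 uses Cl(3,1): the 2 Euclidean generators plus two extra orthogonal generators e+ (e+^2 = +1) and e- (e-^2 = -1), from which the null vectors e0, einf are built.
Number of generators m = 2 + 2 = 4.
dim Cl(p,q) = 2^m = 2^4 = 16


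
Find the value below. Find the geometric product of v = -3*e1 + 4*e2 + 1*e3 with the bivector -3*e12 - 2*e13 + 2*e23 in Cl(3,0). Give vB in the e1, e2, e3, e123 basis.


vB has grade-1 (vector) and grade-3 (trivector) parts: vB = (v _| B) + (v ^ B).
Vector part <vB>_1:
  e1: -v2*b12 - v3*b13 = -(4)*(-3) - (1)*(-2) = 14
  e2: v1*b12 - v3*b23 = (-3)*(-3) - (1)*(2) = 7
  e3: v1*b13 + v2*b23 = (-3)*(-2) + (4)*(2) = 14
Trivector part <vB>_3:
  e123: v1*b23 - v2*b13 + v3*b12 = (-3)*(2) - (4)*(-2) + (1)*(-3) = -1
vB = 14*e1 + 7*e2 + 14*e3 - 1*e123


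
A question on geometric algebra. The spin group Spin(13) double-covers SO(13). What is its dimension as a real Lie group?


Spin(n) double-covers SO(n); both have Lie algebra so(n) of dimension n(n-1)/2.
n = 13
n(n-1) = 13 * 12 = 156
dim Spin(13) = 156/2 = 78


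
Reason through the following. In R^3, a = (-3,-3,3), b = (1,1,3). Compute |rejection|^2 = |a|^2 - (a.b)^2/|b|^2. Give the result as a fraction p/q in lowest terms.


|a|^2 = (-3)^2 + (-3)^2 + 3^2 = 27
|b|^2 = 1^2 + 1^2 + 3^2 = 11
a . b = (-3)*1 + (-3)*1 + 3*3 = 3
(a.b)^2 = 3^2 = 9
|rej|^2 = 27 - 9/11
= (297 - 9)/11
= 288/11
In lowest terms: 288/11


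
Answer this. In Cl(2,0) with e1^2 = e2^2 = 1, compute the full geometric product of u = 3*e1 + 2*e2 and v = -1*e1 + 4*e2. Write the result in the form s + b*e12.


Expand: (3*e1 + 2*e2)(-1*e1 + 4*e2)
= 3*(-1)*e1e1 + 3*4*e1e2 + 2*(-1)*e2e1 + 2*4*e2e2
Using e1^2 = e2^2 = 1, e2e1 = -e1e2:
Scalar part s = 3*(-1) + 2*4 = -3 + 8 = 5
Bivector part b = 3*4 - 2*(-1) = 12 - (-2) = 14
uv = 5 + 14*e12


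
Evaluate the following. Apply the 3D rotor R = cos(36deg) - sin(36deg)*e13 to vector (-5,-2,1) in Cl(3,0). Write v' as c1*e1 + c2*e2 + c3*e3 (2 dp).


Rotor R = cos(36deg) - sin(36deg)*e13
Rotation angle theta = 2 * 36 = 72 degrees in the e13 plane (e1 -> e3).
The component perpendicular to the plane (e2) is invariant: v'_2 = v2 = -2.00
cos(72deg) = 0.3090, sin(72deg) = 0.9511
v'_1 = v1*cos(theta) - v3*sin(theta) = -5*0.3090 - 1*0.9511 = -2.50
v'_3 = v1*sin(theta) + v3*cos(theta) = -5*0.9511 + 1*0.3090 = -4.45
v' = -2.50*e1 - 2.00*e2 - 4.45*e3


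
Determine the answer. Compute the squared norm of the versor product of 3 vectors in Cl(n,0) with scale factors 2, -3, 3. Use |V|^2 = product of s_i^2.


Each vector v_i has |v_i|^2 = s_i^2
Squared scales: 2^2 = 4, (-3)^2 = 9, 3^2 = 9
|V|^2 = 4 * 9 * 9
= 324


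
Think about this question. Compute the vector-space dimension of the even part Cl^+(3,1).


Even subalgebra dimension = 2^(n-1)
n = 3 + 1 = 4
2^(4 - 1) = 2^3 = 8
Verification: sum of C(4,k) for even k = 1 + 6 + 1 = 8
Result = 8


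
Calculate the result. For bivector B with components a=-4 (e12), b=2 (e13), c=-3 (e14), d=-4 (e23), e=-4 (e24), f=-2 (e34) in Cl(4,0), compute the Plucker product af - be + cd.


Plucker relation: af - be + cd
a*f = (-4)*(-2) = 8
b*e = 2*(-4) = -8
c*d = (-3)*(-4) = 12
af - be + cd = 8 - (-8) + 12
= 28


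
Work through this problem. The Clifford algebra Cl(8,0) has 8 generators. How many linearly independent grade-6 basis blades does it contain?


Number of grade-k basis blades in Cl(p,q) with n = p + q is C(n, k).
n = 8 + 0 = 8
C(8, 6) = 8! / (6! * 2!)
= 40320 / (720 * 2)
= 28


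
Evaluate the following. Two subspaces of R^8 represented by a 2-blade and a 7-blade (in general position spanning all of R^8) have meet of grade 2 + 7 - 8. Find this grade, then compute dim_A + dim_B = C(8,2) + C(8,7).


Meet grade = grade(A) + grade(B) - n
= 2 + 7 - 8 = 1
C(8,2) = 28
C(8,7) = 8
dim_A + dim_B = 28 + 8 = 36


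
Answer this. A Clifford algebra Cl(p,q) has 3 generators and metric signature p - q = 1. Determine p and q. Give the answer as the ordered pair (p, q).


We need p + q = 3 and p - q = 1.
Adding: 2p = 3 + 1 = 4, so p = 2.
Then q = 3 - 2 = 1.
(p, q) = (2, 1)


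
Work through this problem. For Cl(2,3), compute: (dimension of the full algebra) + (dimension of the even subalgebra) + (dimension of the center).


n = 2 + 3 = 5
Total dim = 2^5 = 32
Even subalgebra dim = 2^4 = 16
n is odd, so center dim = 2
Sum = 32 + 16 + 2 = 50


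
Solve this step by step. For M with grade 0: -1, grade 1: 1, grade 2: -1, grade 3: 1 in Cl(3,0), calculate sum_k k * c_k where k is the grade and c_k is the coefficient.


Grade-weighted sum = sum of grade_k * coefficient_k
0*(-1) = 0
1*1 = 1
2*(-1) = -2
3*1 = 3
Total = 0 + 1 + (-2) + 3 = 2


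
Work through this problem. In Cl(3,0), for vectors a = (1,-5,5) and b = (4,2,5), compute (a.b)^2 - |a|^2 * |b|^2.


a . b = 1*4 + (-5)*2 + 5*5
= 4 + (-10) + 25 = 19
|a|^2 = 1^2 + (-5)^2 + 5^2 = 51
|b|^2 = 4^2 + 2^2 + 5^2 = 45
(a.b)^2 = 19^2 = 361
|a|^2 * |b|^2 = 51 * 45 = 2295
Result = 361 - 2295 = -1934


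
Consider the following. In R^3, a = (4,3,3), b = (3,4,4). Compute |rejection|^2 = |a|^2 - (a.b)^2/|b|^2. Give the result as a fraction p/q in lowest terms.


|a|^2 = 4^2 + 3^2 + 3^2 = 34
|b|^2 = 3^2 + 4^2 + 4^2 = 41
a . b = 4*3 + 3*4 + 3*4 = 36
(a.b)^2 = 36^2 = 1296
|rej|^2 = 34 - 1296/41
= (1394 - 1296)/41
= 98/41
In lowest terms: 98/41


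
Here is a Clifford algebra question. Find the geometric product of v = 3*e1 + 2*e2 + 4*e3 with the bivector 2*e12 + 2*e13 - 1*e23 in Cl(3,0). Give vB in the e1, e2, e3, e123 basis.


vB has grade-1 (vector) and grade-3 (trivector) parts: vB = (v _| B) + (v ^ B).
Vector part <vB>_1:
  e1: -v2*b12 - v3*b13 = -(2)*(2) - (4)*(2) = -12
  e2: v1*b12 - v3*b23 = (3)*(2) - (4)*(-1) = 10
  e3: v1*b13 + v2*b23 = (3)*(2) + (2)*(-1) = 4
Trivector part <vB>_3:
  e123: v1*b23 - v2*b13 + v3*b12 = (3)*(-1) - (2)*(2) + (4)*(2) = 1
vB = -12*e1 + 10*e2 + 4*e3 + 1*e123


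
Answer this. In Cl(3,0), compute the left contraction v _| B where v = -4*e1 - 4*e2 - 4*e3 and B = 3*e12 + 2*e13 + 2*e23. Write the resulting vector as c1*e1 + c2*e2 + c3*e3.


Left contraction v _| B = <vB>_1 (grade-1 part of the geometric product vB).
Using e1_|e12 = e2, e2_|e12 = -e1, e1_|e13 = e3, e3_|e13 = -e1, e2_|e23 = e3, e3_|e23 = -e2:
e1 coeff: -v2*b12 - v3*b13 = -(-4)*(3) - (-4)*(2) = 20
e2 coeff: v1*b12 - v3*b23 = (-4)*(3) - (-4)*(2) = -4
e3 coeff: v1*b13 + v2*b23 = (-4)*(2) + (-4)*(2) = -16
v _| B = 20*e1 - 4*e2 - 16*e3


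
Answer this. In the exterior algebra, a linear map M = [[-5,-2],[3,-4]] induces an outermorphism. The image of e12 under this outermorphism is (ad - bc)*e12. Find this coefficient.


The outermorphism of a linear map f sends e1^e2 to f(e1)^f(e2).
f(e1) = -5*e1 + 3*e2
f(e2) = -2*e1 - 4*e2
f(e1) ^ f(e2) = (-5*e1 + 3*e2) ^ (-2*e1 - 4*e2)
= (-5)*(-4)*e12 + 3*(-2)*e21
= (20 - (-6))*e12
= 26*e12
Coefficient = 26


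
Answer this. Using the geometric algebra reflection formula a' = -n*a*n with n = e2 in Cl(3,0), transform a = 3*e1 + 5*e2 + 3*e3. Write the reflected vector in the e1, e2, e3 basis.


Reflection formula: a' = -n*a*n, with n = e2 (unit vector, n^2 = 1).
For reflection through hyperplane perp to e2:
The component along e2 flips sign, others stay.
a = (3, 5, 3)
a' = (3, -5, 3)
a' = 3*e1 - 5*e2 + 3*e3


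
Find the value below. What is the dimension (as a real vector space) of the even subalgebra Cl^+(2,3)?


Even subalgebra dimension = 2^(n-1)
n = 2 + 3 = 5
2^(5 - 1) = 2^4 = 16
Verification: sum of C(5,k) for even k = 1 + 10 + 5 = 16
Result = 16


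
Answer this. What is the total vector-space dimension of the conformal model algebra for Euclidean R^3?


The conformal model of R^3 uses Cl(4,1): the 3 Euclidean generators plus two extra orthogonal generators e+ (e+^2 = +1) and e- (e-^2 = -1), from which the null vectors e0, einf are built.
Number of generators m = 3 + 2 = 5.
dim Cl(p,q) = 2^m = 2^5 = 32


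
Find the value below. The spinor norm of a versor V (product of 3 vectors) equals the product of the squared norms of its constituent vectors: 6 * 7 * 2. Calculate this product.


Spinor norm N(V) = |v1|^2 * |v2|^2 * ... * |v3|^2
= 6 * 7 * 2
Running product: 6, 42, 84
N(V) = 84


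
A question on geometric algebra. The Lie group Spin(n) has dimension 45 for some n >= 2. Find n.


dim Spin(n) = dim so(n) = n(n-1)/2.
Solve n(n-1)/2 = 45, i.e. n^2 - n - 90 = 0.
Discriminant = 1 + 8*45 = 361
n = (1 + sqrt(361))/2 = (1 + 19)/2 = 10


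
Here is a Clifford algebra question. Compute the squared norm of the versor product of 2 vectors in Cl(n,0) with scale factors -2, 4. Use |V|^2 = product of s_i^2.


Each vector v_i has |v_i|^2 = s_i^2
Squared scales: (-2)^2 = 4, 4^2 = 16
|V|^2 = 4 * 16
= 64


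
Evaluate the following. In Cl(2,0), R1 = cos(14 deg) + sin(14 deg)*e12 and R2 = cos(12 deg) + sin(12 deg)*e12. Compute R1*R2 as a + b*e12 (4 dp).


Same-plane rotors commute and their half-angles add:
R1*R2 = cos(a1 + a2) + sin(a1 + a2)*e12.
a1 + a2 = 14 + 12 = 26 deg
cos(26 deg) = 0.8988
sin(26 deg) = 0.4384
R1*R2 = 0.8988 + 0.4384*e12


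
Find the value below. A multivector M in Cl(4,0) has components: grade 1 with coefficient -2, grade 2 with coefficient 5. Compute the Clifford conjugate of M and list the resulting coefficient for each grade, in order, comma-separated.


Clifford conjugate sign for grade k: (-1)^(k(k+1)/2)
Grade 1: (-1)^(1*2/2) = (-1)^1 = -1, coeff -2 -> 2
Grade 2: (-1)^(2*3/2) = (-1)^3 = -1, coeff 5 -> -5
Conjugated coefficients: 2, -5


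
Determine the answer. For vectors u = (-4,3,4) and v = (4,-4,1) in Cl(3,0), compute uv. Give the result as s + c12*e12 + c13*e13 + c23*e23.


In Cl(3,0): e_i^2 = 1, e_ie_j = -e_je_i for i != j.
Scalar part = u . v = (-4)*4 + 3*(-4) + 4*1
= -16 + (-12) + 4 = -24
e12 coeff = (-4)*(-4) - 3*4 = 16 - 12 = 4
e13 coeff = (-4)*1 - 4*4 = -4 - 16 = -20
e23 coeff = 3*1 - 4*(-4) = 3 - (-16) = 19
uv = -24 + 4*e12 - 20*e13 + 19*e23


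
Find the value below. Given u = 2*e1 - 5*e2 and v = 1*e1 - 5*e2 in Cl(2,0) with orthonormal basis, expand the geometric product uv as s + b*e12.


Expand: (2*e1 - 5*e2)(1*e1 - 5*e2)
= 2*1*e1e1 + 2*(-5)*e1e2 + (-5)*1*e2e1 + (-5)*(-5)*e2e2
Using e1^2 = e2^2 = 1, e2e1 = -e1e2:
Scalar part s = 2*1 + (-5)*(-5) = 2 + 25 = 27
Bivector part b = 2*(-5) - (-5)*1 = -10 - (-5) = -5
uv = 27 - 5*e12


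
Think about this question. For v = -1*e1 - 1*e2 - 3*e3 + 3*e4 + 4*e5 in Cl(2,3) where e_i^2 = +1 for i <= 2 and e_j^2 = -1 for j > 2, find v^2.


v^2 = sum of c_i^2 * e_i^2
Positive signature terms (e_i^2 = +1): (-1)^2 + (-1)^2 = 2
Negative signature terms (e_j^2 = -1): (-3)^2 + 3^2 + 4^2 = 34
v^2 = 2 - 34 = -32


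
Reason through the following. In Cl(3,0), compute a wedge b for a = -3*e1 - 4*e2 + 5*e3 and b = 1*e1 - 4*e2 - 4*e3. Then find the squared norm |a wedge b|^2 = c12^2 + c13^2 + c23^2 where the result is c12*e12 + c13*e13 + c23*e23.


a wedge b = (a1*b2 - a2*b1)*e12 + (a1*b3 - a3*b1)*e13 + (a2*b3 - a3*b2)*e23
e12 coeff: (-3)*(-4) - (-4)*1 = 12 - (-4) = 16
e13 coeff: (-3)*(-4) - 5*1 = 12 - 5 = 7
e23 coeff: (-4)*(-4) - 5*(-4) = 16 - (-20) = 36
|a wedge b|^2 = 16^2 + 7^2 + 36^2
= 256 + 49 + 1296
= 1601


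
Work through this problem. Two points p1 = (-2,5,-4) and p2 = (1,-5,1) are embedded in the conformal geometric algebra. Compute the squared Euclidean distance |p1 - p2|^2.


p1 - p2 = (-3, 10, -5)
|p1 - p2|^2 = (-3)^2 + 10^2 + (-5)^2
= 9 + 100 + 25
= 134
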